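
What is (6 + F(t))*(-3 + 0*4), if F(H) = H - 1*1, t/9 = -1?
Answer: 12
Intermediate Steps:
t = -9 (t = 9*(-1) = -9)
F(H) = -1 + H (F(H) = H - 1 = -1 + H)
(6 + F(t))*(-3 + 0*4) = (6 + (-1 - 9))*(-3 + 0*4) = (6 - 10)*(-3 + 0) = -4*(-3) = 12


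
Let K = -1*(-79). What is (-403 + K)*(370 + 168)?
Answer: -174312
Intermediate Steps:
K = 79
(-403 + K)*(370 + 168) = (-403 + 79)*(370 + 168) = -324*538 = -174312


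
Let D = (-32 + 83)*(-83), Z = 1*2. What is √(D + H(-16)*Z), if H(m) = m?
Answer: I*√4265 ≈ 65.307*I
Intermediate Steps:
Z = 2
D = -4233 (D = 51*(-83) = -4233)
√(D + H(-16)*Z) = √(-4233 - 16*2) = √(-4233 - 32) = √(-4265) = I*√4265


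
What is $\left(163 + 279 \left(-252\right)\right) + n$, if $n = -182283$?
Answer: $-252428$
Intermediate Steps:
$\left(163 + 279 \left(-252\right)\right) + n = \left(163 + 279 \left(-252\right)\right) - 182283 = \left(163 - 70308\right) - 182283 = -70145 - 182283 = -252428$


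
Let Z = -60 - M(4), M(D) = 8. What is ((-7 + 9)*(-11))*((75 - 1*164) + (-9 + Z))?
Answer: 3652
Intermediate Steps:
Z = -68 (Z = -60 - 1*8 = -60 - 8 = -68)
((-7 + 9)*(-11))*((75 - 1*164) + (-9 + Z)) = ((-7 + 9)*(-11))*((75 - 1*164) + (-9 - 68)) = (2*(-11))*((75 - 164) - 77) = -22*(-89 - 77) = -22*(-166) = 3652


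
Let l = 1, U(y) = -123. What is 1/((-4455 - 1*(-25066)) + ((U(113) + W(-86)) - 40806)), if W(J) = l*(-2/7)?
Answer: -7/142228 ≈ -4.9217e-5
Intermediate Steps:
W(J) = -2/7 (W(J) = 1*(-2/7) = -2/7)
1/((-4455 - 1*(-25066)) + ((U(113) + W(-86)) - 40806)) = 1/((-4455 - 1*(-25066)) + ((-123 - 2/7) - 40806)) = 1/((-4455 + 25066) + (-863/7 - 40806)) = 1/(20611 - 286505/7) = 1/(-142228/7) = -7/142228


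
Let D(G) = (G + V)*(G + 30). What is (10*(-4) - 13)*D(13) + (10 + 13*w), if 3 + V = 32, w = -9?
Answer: -95825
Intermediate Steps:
V = 29 (V = -3 + 32 = 29)
D(G) = (29 + G)*(30 + G) (D(G) = (G + 29)*(G + 30) = (29 + G)*(30 + G))
(10*(-4) - 13)*D(13) + (10 + 13*w) = (10*(-4) - 13)*(870 + 13**2 + 59*13) + (10 + 13*(-9)) = (-40 - 13)*(870 + 169 + 767) + (10 - 117) = -53*1806 - 107 = -95718 - 107 = -95825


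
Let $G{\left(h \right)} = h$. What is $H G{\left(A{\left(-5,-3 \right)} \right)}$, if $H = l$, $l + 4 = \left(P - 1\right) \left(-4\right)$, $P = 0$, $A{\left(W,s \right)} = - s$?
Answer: $0$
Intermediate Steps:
$l = 0$ ($l = -4 + \left(0 - 1\right) \left(-4\right) = -4 - -4 = -4 + 4 = 0$)
$H = 0$
$H G{\left(A{\left(-5,-3 \right)} \right)} = 0 \left(\left(-1\right) \left(-3\right)\right) = 0 \cdot 3 = 0$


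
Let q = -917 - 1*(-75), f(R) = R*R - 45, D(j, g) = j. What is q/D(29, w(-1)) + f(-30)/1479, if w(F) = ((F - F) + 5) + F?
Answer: -14029/493 ≈ -28.456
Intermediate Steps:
w(F) = 5 + F (w(F) = (0 + 5) + F = 5 + F)
f(R) = -45 + R**2 (f(R) = R**2 - 45 = -45 + R**2)
q = -842 (q = -917 + 75 = -842)
q/D(29, w(-1)) + f(-30)/1479 = -842/29 + (-45 + (-30)**2)/1479 = -842*1/29 + (-45 + 900)*(1/1479) = -842/29 + 855*(1/1479) = -842/29 + 285/493 = -14029/493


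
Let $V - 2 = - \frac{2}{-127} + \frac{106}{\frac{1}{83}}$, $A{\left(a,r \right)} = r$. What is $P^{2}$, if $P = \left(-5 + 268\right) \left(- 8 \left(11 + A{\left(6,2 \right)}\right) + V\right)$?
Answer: $\frac{84364468351406884}{16129} \approx 5.2306 \cdot 10^{12}$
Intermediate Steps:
$V = \frac{1117602}{127}$ ($V = 2 + \left(- \frac{2}{-127} + \frac{106}{\frac{1}{83}}\right) = 2 - \left(- \frac{2}{127} - 106 \frac{1}{\frac{1}{83}}\right) = 2 + \left(\frac{2}{127} + 106 \cdot 83\right) = 2 + \left(\frac{2}{127} + 8798\right) = 2 + \frac{1117348}{127} = \frac{1117602}{127} \approx 8800.0$)
$P = \frac{290455622}{127}$ ($P = \left(-5 + 268\right) \left(- 8 \left(11 + 2\right) + \frac{1117602}{127}\right) = 263 \left(\left(-8\right) 13 + \frac{1117602}{127}\right) = 263 \left(-104 + \frac{1117602}{127}\right) = 263 \cdot \frac{1104394}{127} = \frac{290455622}{127} \approx 2.2871 \cdot 10^{6}$)
$P^{2} = \left(\frac{290455622}{127}\right)^{2} = \frac{84364468351406884}{16129}$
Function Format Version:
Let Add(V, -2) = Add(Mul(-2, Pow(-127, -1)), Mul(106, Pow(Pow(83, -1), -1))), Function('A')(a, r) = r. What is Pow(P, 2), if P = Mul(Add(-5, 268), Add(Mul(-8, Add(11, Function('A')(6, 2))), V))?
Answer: Rational(84364468351406884, 16129) ≈ 5.2306e+12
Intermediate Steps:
V = Rational(1117602, 127) (V = Add(2, Add(Mul(-2, Pow(-127, -1)), Mul(106, Pow(Pow(83, -1), -1)))) = Add(2, Add(Mul(-2, Rational(-1, 127)), Mul(106, Pow(Rational(1, 83), -1)))) = Add(2, Add(Rational(2, 127), Mul(106, 83))) = Add(2, Add(Rational(2, 127), 8798)) = Add(2, Rational(1117348, 127)) = Rational(1117602, 127) ≈ 8800.0)
P = Rational(290455622, 127) (P = Mul(Add(-5, 268), Add(Mul(-8, Add(11, 2)), Rational(1117602, 127))) = Mul(263, Add(Mul(-8, 13), Rational(1117602, 127))) = Mul(263, Add(-104, Rational(1117602, 127))) = Mul(263, Rational(1104394, 127)) = Rational(290455622, 127) ≈ 2.2871e+6)
Pow(P, 2) = Pow(Rational(290455622, 127), 2) = Rational(84364468351406884, 16129)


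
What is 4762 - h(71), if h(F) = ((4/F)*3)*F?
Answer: 4750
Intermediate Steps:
h(F) = 12 (h(F) = (12/F)*F = 12)
4762 - h(71) = 4762 - 1*12 = 4762 - 12 = 4750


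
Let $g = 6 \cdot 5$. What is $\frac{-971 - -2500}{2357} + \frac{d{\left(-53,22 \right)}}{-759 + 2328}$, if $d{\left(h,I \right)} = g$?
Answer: $\frac{823237}{1232711} \approx 0.66783$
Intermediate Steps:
$g = 30$
$d{\left(h,I \right)} = 30$
$\frac{-971 - -2500}{2357} + \frac{d{\left(-53,22 \right)}}{-759 + 2328} = \frac{-971 - -2500}{2357} + \frac{30}{-759 + 2328} = \left(-971 + 2500\right) \frac{1}{2357} + \frac{30}{1569} = 1529 \cdot \frac{1}{2357} + 30 \cdot \frac{1}{1569} = \frac{1529}{2357} + \frac{10}{523} = \frac{823237}{1232711}$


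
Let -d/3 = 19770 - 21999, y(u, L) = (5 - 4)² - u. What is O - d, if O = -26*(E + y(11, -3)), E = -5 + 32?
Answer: -7129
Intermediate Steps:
y(u, L) = 1 - u (y(u, L) = 1² - u = 1 - u)
E = 27
d = 6687 (d = -3*(19770 - 21999) = -3*(-2229) = 6687)
O = -442 (O = -26*(27 + (1 - 1*11)) = -26*(27 + (1 - 11)) = -26*(27 - 10) = -26*17 = -442)
O - d = -442 - 1*6687 = -442 - 6687 = -7129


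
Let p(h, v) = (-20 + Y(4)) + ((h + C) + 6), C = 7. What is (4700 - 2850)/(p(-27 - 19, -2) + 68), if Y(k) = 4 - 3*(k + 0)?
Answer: 1850/7 ≈ 264.29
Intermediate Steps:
Y(k) = 4 - 3*k
p(h, v) = -15 + h (p(h, v) = (-20 + (4 - 3*4)) + ((h + 7) + 6) = (-20 + (4 - 12)) + ((7 + h) + 6) = (-20 - 8) + (13 + h) = -28 + (13 + h) = -15 + h)
(4700 - 2850)/(p(-27 - 19, -2) + 68) = (4700 - 2850)/((-15 + (-27 - 19)) + 68) = 1850/((-15 - 46) + 68) = 1850/(-61 + 68) = 1850/7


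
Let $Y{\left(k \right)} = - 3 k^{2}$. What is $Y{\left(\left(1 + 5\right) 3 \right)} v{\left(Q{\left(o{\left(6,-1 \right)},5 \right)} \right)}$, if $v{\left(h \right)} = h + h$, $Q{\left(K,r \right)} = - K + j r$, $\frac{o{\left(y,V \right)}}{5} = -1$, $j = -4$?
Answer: $29160$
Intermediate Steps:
$o{\left(y,V \right)} = -5$ ($o{\left(y,V \right)} = 5 \left(-1\right) = -5$)
$Q{\left(K,r \right)} = - K - 4 r$
$v{\left(h \right)} = 2 h$
$Y{\left(\left(1 + 5\right) 3 \right)} v{\left(Q{\left(o{\left(6,-1 \right)},5 \right)} \right)} = - 3 \left(\left(1 + 5\right) 3\right)^{2} \cdot 2 \left(\left(-1\right) \left(-5\right) - 20\right) = - 3 \left(6 \cdot 3\right)^{2} \cdot 2 \left(5 - 20\right) = - 3 \cdot 18^{2} \cdot 2 \left(-15\right) = \left(-3\right) 324 \left(-30\right) = \left(-972\right) \left(-30\right) = 29160$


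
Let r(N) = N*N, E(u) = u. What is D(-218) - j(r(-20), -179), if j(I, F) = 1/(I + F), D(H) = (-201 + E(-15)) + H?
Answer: -95915/221 ≈ -434.00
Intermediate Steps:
D(H) = -216 + H (D(H) = (-201 - 15) + H = -216 + H)
r(N) = N²
j(I, F) = 1/(F + I)
D(-218) - j(r(-20), -179) = (-216 - 218) - 1/(-179 + (-20)²) = -434 - 1/(-179 + 400) = -434 - 1/221 = -95915/221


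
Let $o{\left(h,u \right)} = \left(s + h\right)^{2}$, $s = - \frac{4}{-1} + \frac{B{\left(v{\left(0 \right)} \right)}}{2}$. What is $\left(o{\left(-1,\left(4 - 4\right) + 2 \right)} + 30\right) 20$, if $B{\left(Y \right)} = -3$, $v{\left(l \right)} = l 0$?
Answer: $645$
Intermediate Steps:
$v{\left(l \right)} = 0$
$s = \frac{5}{2}$ ($s = - \frac{4}{-1} - \frac{3}{2} = \left(-4\right) \left(-1\right) - \frac{3}{2} = 4 - \frac{3}{2} = \frac{5}{2} \approx 2.5$)
$o{\left(h,u \right)} = \left(\frac{5}{2} + h\right)^{2}$
$\left(o{\left(-1,\left(4 - 4\right) + 2 \right)} + 30\right) 20 = \left(\frac{\left(5 + 2 \left(-1\right)\right)^{2}}{4} + 30\right) 20 = \left(\frac{\left(5 - 2\right)^{2}}{4} + 30\right) 20 = \left(\frac{3^{2}}{4} + 30\right) 20 = \left(\frac{1}{4} \cdot 9 + 30\right) 20 = \left(\frac{9}{4} + 30\right) 20 = \frac{129}{4} \cdot 20 = 645$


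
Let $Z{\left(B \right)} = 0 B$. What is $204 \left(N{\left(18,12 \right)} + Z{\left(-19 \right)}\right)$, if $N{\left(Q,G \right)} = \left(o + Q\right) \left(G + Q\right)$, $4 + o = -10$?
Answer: $24480$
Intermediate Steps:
$o = -14$ ($o = -4 - 10 = -14$)
$N{\left(Q,G \right)} = \left(-14 + Q\right) \left(G + Q\right)$
$Z{\left(B \right)} = 0$
$204 \left(N{\left(18,12 \right)} + Z{\left(-19 \right)}\right) = 204 \left(\left(18^{2} - 168 - 252 + 12 \cdot 18\right) + 0\right) = 204 \left(\left(324 - 168 - 252 + 216\right) + 0\right) = 204 \left(120 + 0\right) = 204 \cdot 120 = 24480$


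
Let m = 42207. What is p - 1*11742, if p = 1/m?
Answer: -495594593/42207 ≈ -11742.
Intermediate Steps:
p = 1/42207 ≈ 2.3693e-5
p - 1*11742 = 1/42207 - 1*11742 = 1/42207 - 11742 = -495594593/42207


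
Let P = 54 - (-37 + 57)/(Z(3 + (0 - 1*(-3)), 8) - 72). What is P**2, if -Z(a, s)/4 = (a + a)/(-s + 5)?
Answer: 579121/196 ≈ 2954.7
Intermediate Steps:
Z(a, s) = -8*a/(5 - s) (Z(a, s) = -4*(a + a)/(-s + 5) = -4*2*a/(5 - s) = -8*a/(5 - s))
P = 761/14 (P = 54 - (-37 + 57)/(8*(3 + (0 - 1*(-3)))/(-5 + 8) - 72) = 54 - 20/(8*(3 + (0 + 3))/3 - 72) = 54 - 20/(8*(3 + 3)*(1/3) - 72) = 54 - 20/(8*6*(1/3) - 72) = 54 - 20/(16 - 72) = 54 - 20/(-56) = 54 - 20*(-1)/56 = 54 - 1*(-5/14) = 54 + 5/14 = 761/14 ≈ 54.357)
P**2 = (761/14)**2 = 579121/196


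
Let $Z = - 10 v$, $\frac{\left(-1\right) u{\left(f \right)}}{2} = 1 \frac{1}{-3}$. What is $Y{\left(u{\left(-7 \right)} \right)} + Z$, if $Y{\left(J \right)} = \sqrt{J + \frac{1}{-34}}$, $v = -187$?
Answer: $1870 + \frac{\sqrt{6630}}{102} \approx 1870.8$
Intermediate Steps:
$u{\left(f \right)} = \frac{2}{3}$ ($u{\left(f \right)} = - 2 \cdot 1 \frac{1}{-3} = - 2 \cdot 1 \left(- \frac{1}{3}\right) = \left(-2\right) \left(- \frac{1}{3}\right) = \frac{2}{3}$)
$Y{\left(J \right)} = \sqrt{- \frac{1}{34} + J}$ ($Y{\left(J \right)} = \sqrt{J - \frac{1}{34}} = \sqrt{- \frac{1}{34} + J}$)
$Z = 1870$ ($Z = \left(-10\right) \left(-187\right) = 1870$)
$Y{\left(u{\left(-7 \right)} \right)} + Z = \frac{\sqrt{-34 + 1156 \cdot \frac{2}{3}}}{34} + 1870 = \frac{\sqrt{-34 + \frac{2312}{3}}}{34} + 1870 = \frac{\sqrt{\frac{2210}{3}}}{34} + 1870 = \frac{\frac{1}{3} \sqrt{6630}}{34} + 1870 = \frac{\sqrt{6630}}{102} + 1870 = 1870 + \frac{\sqrt{6630}}{102}$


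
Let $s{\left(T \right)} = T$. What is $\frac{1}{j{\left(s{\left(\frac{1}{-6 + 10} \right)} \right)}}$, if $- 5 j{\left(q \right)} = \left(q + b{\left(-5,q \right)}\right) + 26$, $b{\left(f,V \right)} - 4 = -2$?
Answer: $- \frac{20}{113} \approx -0.17699$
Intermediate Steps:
$b{\left(f,V \right)} = 2$ ($b{\left(f,V \right)} = 4 - 2 = 2$)
$j{\left(q \right)} = - \frac{28}{5} - \frac{q}{5}$ ($j{\left(q \right)} = - \frac{\left(q + 2\right) + 26}{5} = - \frac{\left(2 + q\right) + 26}{5} = - \frac{28 + q}{5} = - \frac{28}{5} - \frac{q}{5}$)
$\frac{1}{j{\left(s{\left(\frac{1}{-6 + 10} \right)} \right)}} = \frac{1}{- \frac{28}{5} - \frac{1}{5 \left(-6 + 10\right)}} = \frac{1}{- \frac{28}{5} - \frac{1}{5 \cdot 4}} = \frac{1}{- \frac{28}{5} - \frac{1}{20}} = \frac{1}{- \frac{113}{20}} = - \frac{20}{113}$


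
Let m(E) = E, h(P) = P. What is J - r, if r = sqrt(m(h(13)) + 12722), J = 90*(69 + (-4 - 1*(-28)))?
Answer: 8370 - 3*sqrt(1415) ≈ 8257.2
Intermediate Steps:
J = 8370 (J = 90*(69 + (-4 + 28)) = 90*(69 + 24) = 90*93 = 8370)
r = 3*sqrt(1415) (r = sqrt(13 + 12722) = sqrt(12735) = 3*sqrt(1415) ≈ 112.85)
J - r = 8370 - 3*sqrt(1415)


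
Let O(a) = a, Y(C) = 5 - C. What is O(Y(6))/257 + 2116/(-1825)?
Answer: -545637/469025 ≈ -1.1633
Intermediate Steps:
O(Y(6))/257 + 2116/(-1825) = (5 - 1*6)/257 + 2116/(-1825) = (5 - 6)*(1/257) + 2116*(-1/1825) = -1*1/257 - 2116/1825 = -1/257 - 2116/1825 = -545637/469025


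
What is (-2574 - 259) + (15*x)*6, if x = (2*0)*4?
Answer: -2833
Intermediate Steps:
x = 0 (x = 0*4 = 0)
(-2574 - 259) + (15*x)*6 = (-2574 - 259) + (15*0)*6 = -2833 + 0*6 = -2833 + 0 = -2833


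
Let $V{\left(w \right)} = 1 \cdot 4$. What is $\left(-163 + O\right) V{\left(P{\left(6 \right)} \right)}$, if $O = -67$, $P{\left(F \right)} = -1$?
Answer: $-920$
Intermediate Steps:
$V{\left(w \right)} = 4$
$\left(-163 + O\right) V{\left(P{\left(6 \right)} \right)} = \left(-163 - 67\right) 4 = \left(-230\right) 4 = -920$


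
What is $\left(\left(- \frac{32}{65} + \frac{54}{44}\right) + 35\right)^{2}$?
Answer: $\frac{2611312201}{2044900} \approx 1277.0$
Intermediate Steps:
$\left(\left(- \frac{32}{65} + \frac{54}{44}\right) + 35\right)^{2} = \left(\left(\left(-32\right) \frac{1}{65} + 54 \cdot \frac{1}{44}\right) + 35\right)^{2} = \left(\left(- \frac{32}{65} + \frac{27}{22}\right) + 35\right)^{2} = \left(\frac{1051}{1430} + 35\right)^{2} = \left(\frac{51101}{1430}\right)^{2} = \frac{2611312201}{2044900}$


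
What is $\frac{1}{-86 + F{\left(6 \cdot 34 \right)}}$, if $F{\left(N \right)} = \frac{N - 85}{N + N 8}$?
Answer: $- \frac{108}{9281} \approx -0.011637$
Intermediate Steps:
$F{\left(N \right)} = \frac{-85 + N}{9 N}$ ($F{\left(N \right)} = \frac{-85 + N}{N + 8 N} = \frac{-85 + N}{9 N}$)
$\frac{1}{-86 + F{\left(6 \cdot 34 \right)}} = \frac{1}{-86 + \frac{-85 + 6 \cdot 34}{9 \cdot 6 \cdot 34}} = \frac{1}{-86 + \frac{-85 + 204}{9 \cdot 204}} = \frac{1}{-86 + \frac{1}{9} \cdot \frac{1}{204} \cdot 119} = \frac{1}{-86 + \frac{7}{108}} = \frac{1}{- \frac{9281}{108}} = - \frac{108}{9281}$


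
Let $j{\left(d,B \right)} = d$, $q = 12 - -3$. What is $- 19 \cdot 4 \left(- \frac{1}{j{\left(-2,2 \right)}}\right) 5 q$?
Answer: $-2850$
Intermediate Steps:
$q = 15$ ($q = 12 + 3 = 15$)
$- 19 \cdot 4 \left(- \frac{1}{j{\left(-2,2 \right)}}\right) 5 q = - 19 \cdot 4 \left(- \frac{1}{-2}\right) 5 \cdot 15 = - 19 \cdot 4 \left(\left(-1\right) \left(- \frac{1}{2}\right)\right) 5 \cdot 15 = - 19 \cdot 4 \cdot \frac{1}{2} \cdot 5 \cdot 15 = - 19 \cdot 2 \cdot 5 \cdot 15 = \left(-19\right) 10 \cdot 15 = \left(-190\right) 15 = -2850$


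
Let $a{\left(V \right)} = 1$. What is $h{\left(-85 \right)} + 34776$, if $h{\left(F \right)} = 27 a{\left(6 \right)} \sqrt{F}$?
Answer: $34776 + 27 i \sqrt{85} \approx 34776.0 + 248.93 i$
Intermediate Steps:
$h{\left(F \right)} = 27 \sqrt{F}$ ($h{\left(F \right)} = 27 \cdot 1 \sqrt{F} = 27 \sqrt{F}$)
$h{\left(-85 \right)} + 34776 = 27 \sqrt{-85} + 34776 = 27 i \sqrt{85} + 34776 = 34776 + 27 i \sqrt{85}$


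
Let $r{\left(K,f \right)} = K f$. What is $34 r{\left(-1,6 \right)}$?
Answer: $-204$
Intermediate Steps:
$34 r{\left(-1,6 \right)} = 34 \left(\left(-1\right) 6\right) = 34 \left(-6\right) = -204$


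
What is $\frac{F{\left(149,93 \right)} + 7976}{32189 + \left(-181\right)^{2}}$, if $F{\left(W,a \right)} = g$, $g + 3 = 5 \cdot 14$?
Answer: $\frac{2681}{21650} \approx 0.12383$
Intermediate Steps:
$g = 67$ ($g = -3 + 5 \cdot 14 = -3 + 70 = 67$)
$F{\left(W,a \right)} = 67$
$\frac{F{\left(149,93 \right)} + 7976}{32189 + \left(-181\right)^{2}} = \frac{67 + 7976}{32189 + \left(-181\right)^{2}} = \frac{8043}{32189 + 32761} = \frac{8043}{64950} = 8043 \cdot \frac{1}{64950} = \frac{2681}{21650}$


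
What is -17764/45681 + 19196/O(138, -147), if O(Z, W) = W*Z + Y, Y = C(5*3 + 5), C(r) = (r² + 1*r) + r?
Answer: -614718410/453292563 ≈ -1.3561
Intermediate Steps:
C(r) = r² + 2*r (C(r) = (r² + r) + r = (r + r²) + r = r² + 2*r)
Y = 440 (Y = (5*3 + 5)*(2 + (5*3 + 5)) = (15 + 5)*(2 + (15 + 5)) = 20*(2 + 20) = 20*22 = 440)
O(Z, W) = 440 + W*Z (O(Z, W) = W*Z + 440 = 440 + W*Z)
-17764/45681 + 19196/O(138, -147) = -17764/45681 + 19196/(440 - 147*138) = -17764*1/45681 + 19196/(440 - 20286) = -17764/45681 + 19196/(-19846) = -17764/45681 + 19196*(-1/19846) = -17764/45681 - 9598/9923 = -614718410/453292563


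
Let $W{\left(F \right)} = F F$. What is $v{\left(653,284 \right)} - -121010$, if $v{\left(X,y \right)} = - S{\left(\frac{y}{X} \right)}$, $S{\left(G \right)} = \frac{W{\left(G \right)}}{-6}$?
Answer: $\frac{154799299598}{1279227} \approx 1.2101 \cdot 10^{5}$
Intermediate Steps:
$W{\left(F \right)} = F^{2}$
$S{\left(G \right)} = - \frac{G^{2}}{6}$ ($S{\left(G \right)} = \frac{G^{2}}{-6} = G^{2} \left(- \frac{1}{6}\right) = - \frac{G^{2}}{6}$)
$v{\left(X,y \right)} = \frac{y^{2}}{6 X^{2}}$ ($v{\left(X,y \right)} = - \frac{\left(-1\right) \left(\frac{y}{X}\right)^{2}}{6} = - \frac{\left(-1\right) \frac{y^{2}}{X^{2}}}{6} = - \frac{\left(-1\right) y^{2}}{6 X^{2}} = \frac{y^{2}}{6 X^{2}}$)
$v{\left(653,284 \right)} - -121010 = \frac{284^{2}}{6 \cdot 426409} - -121010 = \frac{1}{6} \cdot \frac{1}{426409} \cdot 80656 + 121010 = \frac{40328}{1279227} + 121010 = \frac{154799299598}{1279227}$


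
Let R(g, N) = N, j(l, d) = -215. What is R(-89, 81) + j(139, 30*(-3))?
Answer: -134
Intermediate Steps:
R(-89, 81) + j(139, 30*(-3)) = 81 - 215 = -134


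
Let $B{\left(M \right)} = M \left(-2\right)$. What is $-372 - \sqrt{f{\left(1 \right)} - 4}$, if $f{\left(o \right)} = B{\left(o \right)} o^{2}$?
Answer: $-372 - i \sqrt{6} \approx -372.0 - 2.4495 i$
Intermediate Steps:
$B{\left(M \right)} = - 2 M$
$f{\left(o \right)} = - 2 o^{3}$ ($f{\left(o \right)} = - 2 o o^{2} = - 2 o^{3}$)
$-372 - \sqrt{f{\left(1 \right)} - 4} = -372 - \sqrt{- 2 \cdot 1^{3} - 4} = -372 - \sqrt{\left(-2\right) 1 - 4} = -372 - \sqrt{-2 - 4} = -372 - \sqrt{-6} = -372 - i \sqrt{6}$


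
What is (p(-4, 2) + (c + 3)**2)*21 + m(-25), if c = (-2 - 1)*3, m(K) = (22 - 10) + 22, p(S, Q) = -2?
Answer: 748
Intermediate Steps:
m(K) = 34 (m(K) = 12 + 22 = 34)
c = -9 (c = -3*3 = -9)
(p(-4, 2) + (c + 3)**2)*21 + m(-25) = (-2 + (-9 + 3)**2)*21 + 34 = (-2 + (-6)**2)*21 + 34 = (-2 + 36)*21 + 34 = 34*21 + 34 = 714 + 34 = 748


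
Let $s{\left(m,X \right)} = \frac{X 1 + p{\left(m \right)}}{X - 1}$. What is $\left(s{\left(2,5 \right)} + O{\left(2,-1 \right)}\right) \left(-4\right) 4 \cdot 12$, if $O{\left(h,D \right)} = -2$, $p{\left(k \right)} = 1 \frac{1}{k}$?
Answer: $120$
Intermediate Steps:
$p{\left(k \right)} = \frac{1}{k}$
$s{\left(m,X \right)} = \frac{X + \frac{1}{m}}{-1 + X}$ ($s{\left(m,X \right)} = \frac{X 1 + \frac{1}{m}}{X - 1} = \frac{X + \frac{1}{m}}{-1 + X}$)
$\left(s{\left(2,5 \right)} + O{\left(2,-1 \right)}\right) \left(-4\right) 4 \cdot 12 = \left(\frac{1 + 5 \cdot 2}{2 \left(-1 + 5\right)} - 2\right) \left(-4\right) 4 \cdot 12 = \left(\frac{1 + 10}{2 \cdot 4} - 2\right) \left(-4\right) 4 \cdot 12 = \left(\frac{1}{2} \cdot \frac{1}{4} \cdot 11 - 2\right) \left(-4\right) 4 \cdot 12 = \left(\frac{11}{8} - 2\right) \left(-4\right) 4 \cdot 12 = \left(- \frac{5}{8}\right) \left(-4\right) 4 \cdot 12 = \frac{5}{2} \cdot 4 \cdot 12 = 10 \cdot 12 = 120$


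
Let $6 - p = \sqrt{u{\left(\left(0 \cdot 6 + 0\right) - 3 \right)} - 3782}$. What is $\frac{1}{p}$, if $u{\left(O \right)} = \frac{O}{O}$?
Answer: $\frac{6}{3817} + \frac{i \sqrt{3781}}{3817} \approx 0.0015719 + 0.016109 i$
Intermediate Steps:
$u{\left(O \right)} = 1$
$p = 6 - i \sqrt{3781}$ ($p = 6 - \sqrt{1 - 3782} = 6 - \sqrt{-3781} = 6 - i \sqrt{3781} \approx 6.0 - 61.49 i$)
$\frac{1}{p} = \frac{1}{6 - i \sqrt{3781}}$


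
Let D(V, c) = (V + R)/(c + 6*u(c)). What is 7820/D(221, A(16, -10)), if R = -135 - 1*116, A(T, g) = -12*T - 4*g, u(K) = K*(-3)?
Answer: -2020688/3 ≈ -6.7356e+5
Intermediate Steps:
u(K) = -3*K
R = -251 (R = -135 - 116 = -251)
D(V, c) = -(-251 + V)/(17*c) (D(V, c) = (V - 251)/(c + 6*(-3*c)) = (-251 + V)/(c - 18*c) = (-251 + V)/((-17*c)) = (-251 + V)*(-1/(17*c)) = -(-251 + V)/(17*c))
7820/D(221, A(16, -10)) = 7820/(((251 - 1*221)/(17*(-12*16 - 4*(-10))))) = 7820/(((251 - 221)/(17*(-192 + 40)))) = 7820/(((1/17)*30/(-152))) = 7820/(((1/17)*(-1/152)*30)) = 7820/(-15/1292) = 7820*(-1292/15) = -2020688/3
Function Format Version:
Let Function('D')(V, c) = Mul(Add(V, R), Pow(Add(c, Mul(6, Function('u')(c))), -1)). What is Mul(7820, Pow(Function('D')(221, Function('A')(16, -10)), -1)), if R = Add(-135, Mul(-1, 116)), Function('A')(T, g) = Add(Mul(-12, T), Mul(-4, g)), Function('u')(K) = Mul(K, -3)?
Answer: Rational(-2020688, 3) ≈ -6.7356e+5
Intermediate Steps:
Function('u')(K) = Mul(-3, K)
R = -251 (R = Add(-135, -116) = -251)
Function('D')(V, c) = Mul(Rational(-1, 17), Pow(c, -1), Add(-251, V)) (Function('D')(V, c) = Mul(Add(V, -251), Pow(Add(c, Mul(6, Mul(-3, c))), -1)) = Mul(Add(-251, V), Pow(Add(c, Mul(-18, c)), -1)) = Mul(Add(-251, V), Pow(Mul(-17, c), -1)) = Mul(Add(-251, V), Mul(Rational(-1, 17), Pow(c, -1))) = Mul(Rational(-1, 17), Pow(c, -1), Add(-251, V)))
Mul(7820, Pow(Function('D')(221, Function('A')(16, -10)), -1)) = Mul(7820, Pow(Mul(Rational(1, 17), Pow(Add(Mul(-12, 16), Mul(-4, -10)), -1), Add(251, Mul(-1, 221))), -1)) = Mul(7820, Pow(Mul(Rational(1, 17), Pow(Add(-192, 40), -1), Add(251, -221)), -1)) = Mul(7820, Pow(Mul(Rational(1, 17), Pow(-152, -1), 30), -1)) = Mul(7820, Pow(Mul(Rational(1, 17), Rational(-1, 152), 30), -1)) = Mul(7820, Pow(Rational(-15, 1292), -1)) = Mul(7820, Rational(-1292, 15)) = Rational(-2020688, 3)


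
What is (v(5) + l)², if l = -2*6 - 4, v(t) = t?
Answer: 121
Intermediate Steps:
l = -16 (l = -12 - 4 = -16)
(v(5) + l)² = (5 - 16)² = (-11)² = 121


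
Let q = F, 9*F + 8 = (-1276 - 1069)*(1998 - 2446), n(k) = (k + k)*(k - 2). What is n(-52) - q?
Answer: -111112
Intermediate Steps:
n(k) = 2*k*(-2 + k) (n(k) = (2*k)*(-2 + k) = 2*k*(-2 + k))
F = 116728 (F = -8/9 + ((-1276 - 1069)*(1998 - 2446))/9 = -8/9 + (-2345*(-448))/9 = -8/9 + (1/9)*1050560 = -8/9 + 1050560/9 = 116728)
q = 116728
n(-52) - q = 2*(-52)*(-2 - 52) - 1*116728 = 2*(-52)*(-54) - 116728 = 5616 - 116728 = -111112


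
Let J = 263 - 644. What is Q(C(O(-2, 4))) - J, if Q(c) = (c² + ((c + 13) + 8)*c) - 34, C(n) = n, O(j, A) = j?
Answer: 313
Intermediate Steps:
J = -381
Q(c) = -34 + c² + c*(21 + c) (Q(c) = (c² + ((13 + c) + 8)*c) - 34 = (c² + (21 + c)*c) - 34 = (c² + c*(21 + c)) - 34 = -34 + c² + c*(21 + c))
Q(C(O(-2, 4))) - J = (-34 + 2*(-2)² + 21*(-2)) - 1*(-381) = (-34 + 2*4 - 42) + 381 = (-34 + 8 - 42) + 381 = -68 + 381 = 313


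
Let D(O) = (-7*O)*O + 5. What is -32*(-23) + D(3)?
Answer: 678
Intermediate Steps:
D(O) = 5 - 7*O**2 (D(O) = -7*O**2 + 5 = 5 - 7*O**2)
-32*(-23) + D(3) = -32*(-23) + (5 - 7*3**2) = 736 + (5 - 7*9) = 736 + (5 - 63) = 736 - 58 = 678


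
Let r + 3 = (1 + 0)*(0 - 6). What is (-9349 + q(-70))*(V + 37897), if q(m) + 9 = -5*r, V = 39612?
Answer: -721841317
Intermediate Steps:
r = -9 (r = -3 + (1 + 0)*(0 - 6) = -3 + 1*(-6) = -3 - 6 = -9)
q(m) = 36 (q(m) = -9 - 5*(-9) = -9 + 45 = 36)
(-9349 + q(-70))*(V + 37897) = (-9349 + 36)*(39612 + 37897) = -9313*77509 = -721841317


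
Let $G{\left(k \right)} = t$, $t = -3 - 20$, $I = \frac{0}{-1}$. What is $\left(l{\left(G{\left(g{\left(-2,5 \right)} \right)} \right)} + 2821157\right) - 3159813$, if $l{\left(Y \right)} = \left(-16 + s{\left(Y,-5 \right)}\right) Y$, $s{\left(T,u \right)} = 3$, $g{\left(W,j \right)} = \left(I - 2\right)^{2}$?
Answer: $-338357$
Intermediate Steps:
$I = 0$ ($I = 0 \left(-1\right) = 0$)
$t = -23$ ($t = -3 - 20 = -23$)
$g{\left(W,j \right)} = 4$ ($g{\left(W,j \right)} = \left(0 - 2\right)^{2} = \left(-2\right)^{2} = 4$)
$G{\left(k \right)} = -23$
$l{\left(Y \right)} = - 13 Y$ ($l{\left(Y \right)} = \left(-16 + 3\right) Y = - 13 Y$)
$\left(l{\left(G{\left(g{\left(-2,5 \right)} \right)} \right)} + 2821157\right) - 3159813 = \left(\left(-13\right) \left(-23\right) + 2821157\right) - 3159813 = \left(299 + 2821157\right) - 3159813 = 2821456 - 3159813 = -338357$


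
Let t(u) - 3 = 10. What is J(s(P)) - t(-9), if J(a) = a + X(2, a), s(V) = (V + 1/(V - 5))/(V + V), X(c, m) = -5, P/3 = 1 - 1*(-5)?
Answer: -8189/468 ≈ -17.498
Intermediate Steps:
P = 18 (P = 3*(1 - 1*(-5)) = 3*(1 + 5) = 3*6 = 18)
s(V) = (V + 1/(-5 + V))/(2*V) (s(V) = (V + 1/(-5 + V))/((2*V)) = (V + 1/(-5 + V))*(1/(2*V)) = (V + 1/(-5 + V))/(2*V))
t(u) = 13 (t(u) = 3 + 10 = 13)
J(a) = -5 + a (J(a) = a - 5 = -5 + a)
J(s(P)) - t(-9) = (-5 + (½)*(1 + 18² - 5*18)/(18*(-5 + 18))) - 1*13 = (-5 + (½)*(1/18)*(1 + 324 - 90)/13) - 13 = (-5 + (½)*(1/18)*(1/13)*235) - 13 = (-5 + 235/468) - 13 = -2105/468 - 13 = -8189/468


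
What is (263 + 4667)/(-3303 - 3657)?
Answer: -17/24 ≈ -0.70833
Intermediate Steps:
(263 + 4667)/(-3303 - 3657) = 4930/(-6960) = 4930*(-1/6960) = -17/24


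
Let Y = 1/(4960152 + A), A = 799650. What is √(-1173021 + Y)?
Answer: I*√4323927329066799498/1919934 ≈ 1083.1*I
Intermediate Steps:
Y = 1/5759802 (Y = 1/(4960152 + 799650) = 1/5759802 ≈ 1.7362e-7)
√(-1173021 + Y) = √(-1173021 + 1/5759802) = √(-6756368701841/5759802) = I*√4323927329066799498/1919934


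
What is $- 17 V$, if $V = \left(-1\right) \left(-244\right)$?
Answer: $-4148$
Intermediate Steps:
$V = 244$
$- 17 V = \left(-17\right) 244 = -4148$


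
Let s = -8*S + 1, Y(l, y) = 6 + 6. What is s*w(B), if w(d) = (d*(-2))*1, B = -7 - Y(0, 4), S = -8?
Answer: 2470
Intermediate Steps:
Y(l, y) = 12
B = -19 (B = -7 - 1*12 = -7 - 12 = -19)
w(d) = -2*d (w(d) = -2*d*1 = -2*d)
s = 65 (s = -8*(-8) + 1 = 64 + 1 = 65)
s*w(B) = 65*(-2*(-19)) = 65*38 = 2470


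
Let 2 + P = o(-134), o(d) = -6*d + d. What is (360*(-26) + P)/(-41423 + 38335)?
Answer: 2173/772 ≈ 2.8148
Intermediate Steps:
o(d) = -5*d
P = 668 (P = -2 - 5*(-134) = -2 + 670 = 668)
(360*(-26) + P)/(-41423 + 38335) = (360*(-26) + 668)/(-41423 + 38335) = (-9360 + 668)/(-3088) = -8692*(-1/3088) = 2173/772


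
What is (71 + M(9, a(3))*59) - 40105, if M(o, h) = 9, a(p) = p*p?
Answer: -39503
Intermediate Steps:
a(p) = p²
(71 + M(9, a(3))*59) - 40105 = (71 + 9*59) - 40105 = (71 + 531) - 40105 = 602 - 40105 = -39503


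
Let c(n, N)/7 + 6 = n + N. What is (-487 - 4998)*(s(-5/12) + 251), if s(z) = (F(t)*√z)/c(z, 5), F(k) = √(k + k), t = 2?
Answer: -1376735 + 21940*I*√15/119 ≈ -1.3767e+6 + 714.06*I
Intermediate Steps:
F(k) = √2*√k (F(k) = √(2*k) = √2*√k)
c(n, N) = -42 + 7*N + 7*n (c(n, N) = -42 + 7*(n + N) = -42 + 7*(N + n) = -42 + (7*N + 7*n) = -42 + 7*N + 7*n)
s(z) = 2*√z/(-7 + 7*z) (s(z) = ((√2*√2)*√z)/(-42 + 7*5 + 7*z) = (2*√z)/(-42 + 35 + 7*z) = (2*√z)/(-7 + 7*z) = 2*√z/(-7 + 7*z))
(-487 - 4998)*(s(-5/12) + 251) = (-487 - 4998)*(2*√(-5/12)/(7*(-1 - 5/12)) + 251) = -5485*(2*√(-5*1/12)/(7*(-1 - 5*1/12)) + 251) = -5485*(2*√(-5/12)/(7*(-1 - 5/12)) + 251) = -5485*(2*(I*√15/6)/(7*(-17/12)) + 251) = -5485*((2/7)*(I*√15/6)*(-12/17) + 251) = -5485*(-4*I*√15/119 + 251) = -5485*(251 - 4*I*√15/119) = -1376735 + 21940*I*√15/119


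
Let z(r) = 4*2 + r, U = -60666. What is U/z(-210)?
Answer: 30333/101 ≈ 300.33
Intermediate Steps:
z(r) = 8 + r
U/z(-210) = -60666/(8 - 210) = -60666/(-202) = -60666*(-1/202) = 30333/101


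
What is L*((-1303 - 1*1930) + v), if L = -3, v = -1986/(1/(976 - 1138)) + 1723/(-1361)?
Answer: -1300426248/1361 ≈ -9.5549e+5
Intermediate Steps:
v = 437875529/1361 (v = -1986/(1/(-162)) + 1723*(-1/1361) = -1986/(-1/162) - 1723/1361 = -1986*(-162) - 1723/1361 = 321732 - 1723/1361 = 437875529/1361 ≈ 3.2173e+5)
L*((-1303 - 1*1930) + v) = -3*((-1303 - 1*1930) + 437875529/1361) = -3*((-1303 - 1930) + 437875529/1361) = -3*(-3233 + 437875529/1361) = -3*433475416/1361 = -1300426248/1361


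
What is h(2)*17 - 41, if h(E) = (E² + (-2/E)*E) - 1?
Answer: -24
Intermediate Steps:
h(E) = -3 + E² (h(E) = (E² - 2) - 1 = (-2 + E²) - 1 = -3 + E²)
h(2)*17 - 41 = (-3 + 2²)*17 - 41 = (-3 + 4)*17 - 41 = 1*17 - 41 = 17 - 41 = -24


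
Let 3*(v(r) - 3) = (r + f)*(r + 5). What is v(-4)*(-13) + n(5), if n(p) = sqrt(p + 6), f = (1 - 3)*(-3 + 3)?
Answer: -65/3 + sqrt(11) ≈ -18.350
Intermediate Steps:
f = 0 (f = -2*0 = 0)
n(p) = sqrt(6 + p)
v(r) = 3 + r*(5 + r)/3 (v(r) = 3 + ((r + 0)*(r + 5))/3 = 3 + (r*(5 + r))/3 = 3 + r*(5 + r)/3)
v(-4)*(-13) + n(5) = (3 + (1/3)*(-4)**2 + (5/3)*(-4))*(-13) + sqrt(6 + 5) = (3 + (1/3)*16 - 20/3)*(-13) + sqrt(11) = (3 + 16/3 - 20/3)*(-13) + sqrt(11) = (5/3)*(-13) + sqrt(11) = -65/3 + sqrt(11)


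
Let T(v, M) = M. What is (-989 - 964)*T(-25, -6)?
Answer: 11718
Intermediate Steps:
(-989 - 964)*T(-25, -6) = (-989 - 964)*(-6) = -1953*(-6) = 11718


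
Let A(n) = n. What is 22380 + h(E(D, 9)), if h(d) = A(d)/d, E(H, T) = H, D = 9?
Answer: 22381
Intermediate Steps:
h(d) = 1 (h(d) = d/d = 1)
22380 + h(E(D, 9)) = 22380 + 1 = 22381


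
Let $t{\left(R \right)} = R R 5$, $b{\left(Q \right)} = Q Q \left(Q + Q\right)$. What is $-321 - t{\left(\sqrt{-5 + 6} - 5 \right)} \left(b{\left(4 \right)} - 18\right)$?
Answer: $-9121$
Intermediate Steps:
$b{\left(Q \right)} = 2 Q^{3}$ ($b{\left(Q \right)} = Q^{2} \cdot 2 Q = 2 Q^{3}$)
$t{\left(R \right)} = 5 R^{2}$ ($t{\left(R \right)} = R^{2} \cdot 5 = 5 R^{2}$)
$-321 - t{\left(\sqrt{-5 + 6} - 5 \right)} \left(b{\left(4 \right)} - 18\right) = -321 - 5 \left(\sqrt{-5 + 6} - 5\right)^{2} \left(2 \cdot 4^{3} - 18\right) = -321 - 5 \left(\sqrt{1} - 5\right)^{2} \left(2 \cdot 64 - 18\right) = -321 - 5 \left(1 - 5\right)^{2} \left(128 - 18\right) = -321 - 5 \left(-4\right)^{2} \cdot 110 = -321 - 5 \cdot 16 \cdot 110 = -321 - 80 \cdot 110 = -321 - 8800 = -9121$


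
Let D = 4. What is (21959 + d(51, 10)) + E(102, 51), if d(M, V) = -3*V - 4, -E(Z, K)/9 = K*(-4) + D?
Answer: 23725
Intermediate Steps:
E(Z, K) = -36 + 36*K (E(Z, K) = -9*(K*(-4) + 4) = -9*(-4*K + 4) = -9*(4 - 4*K) = -36 + 36*K)
d(M, V) = -4 - 3*V
(21959 + d(51, 10)) + E(102, 51) = (21959 + (-4 - 3*10)) + (-36 + 36*51) = (21959 + (-4 - 30)) + (-36 + 1836) = (21959 - 34) + 1800 = 21925 + 1800 = 23725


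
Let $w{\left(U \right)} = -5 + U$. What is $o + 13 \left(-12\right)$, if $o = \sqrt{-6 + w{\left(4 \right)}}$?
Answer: $-156 + i \sqrt{7} \approx -156.0 + 2.6458 i$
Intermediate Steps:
$o = i \sqrt{7}$ ($o = \sqrt{-6 + \left(-5 + 4\right)} = \sqrt{-6 - 1} = \sqrt{-7} = i \sqrt{7} \approx 2.6458 i$)
$o + 13 \left(-12\right) = i \sqrt{7} + 13 \left(-12\right) = i \sqrt{7} - 156 = -156 + i \sqrt{7}$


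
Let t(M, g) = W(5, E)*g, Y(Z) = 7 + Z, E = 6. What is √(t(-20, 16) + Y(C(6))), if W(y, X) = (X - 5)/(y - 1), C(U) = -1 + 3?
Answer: √13 ≈ 3.6056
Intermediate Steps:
C(U) = 2
W(y, X) = (-5 + X)/(-1 + y)
t(M, g) = g/4 (t(M, g) = ((-5 + 6)/(-1 + 5))*g = (1/4)*g = ((¼)*1)*g = g/4)
√(t(-20, 16) + Y(C(6))) = √((¼)*16 + (7 + 2)) = √(4 + 9) = √13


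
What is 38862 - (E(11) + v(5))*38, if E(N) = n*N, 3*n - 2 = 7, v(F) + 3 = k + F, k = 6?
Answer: 37304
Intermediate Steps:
v(F) = 3 + F (v(F) = -3 + (6 + F) = 3 + F)
n = 3 (n = 2/3 + (1/3)*7 = 2/3 + 7/3 = 3)
E(N) = 3*N
38862 - (E(11) + v(5))*38 = 38862 - (3*11 + (3 + 5))*38 = 38862 - (33 + 8)*38 = 38862 - 41*38 = 38862 - 1*1558 = 38862 - 1558 = 37304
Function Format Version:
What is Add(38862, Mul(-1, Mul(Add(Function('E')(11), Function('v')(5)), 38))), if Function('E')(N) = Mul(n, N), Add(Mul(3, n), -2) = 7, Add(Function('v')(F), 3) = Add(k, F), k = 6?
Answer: 37304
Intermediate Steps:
Function('v')(F) = Add(3, F) (Function('v')(F) = Add(-3, Add(6, F)) = Add(3, F))
n = 3 (n = Add(Rational(2, 3), Mul(Rational(1, 3), 7)) = Add(Rational(2, 3), Rational(7, 3)) = 3)
Function('E')(N) = Mul(3, N)
Add(38862, Mul(-1, Mul(Add(Function('E')(11), Function('v')(5)), 38))) = Add(38862, Mul(-1, Mul(Add(Mul(3, 11), Add(3, 5)), 38))) = Add(38862, Mul(-1, Mul(Add(33, 8), 38))) = Add(38862, Mul(-1, Mul(41, 38))) = Add(38862, Mul(-1, 1558)) = Add(38862, -1558) = 37304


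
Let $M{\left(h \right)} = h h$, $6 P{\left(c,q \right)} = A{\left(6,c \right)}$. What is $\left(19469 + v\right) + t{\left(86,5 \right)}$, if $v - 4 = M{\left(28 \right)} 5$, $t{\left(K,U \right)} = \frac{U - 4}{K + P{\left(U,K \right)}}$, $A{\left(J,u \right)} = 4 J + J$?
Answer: $\frac{2128764}{91} \approx 23393.0$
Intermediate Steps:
$A{\left(J,u \right)} = 5 J$
$P{\left(c,q \right)} = 5$ ($P{\left(c,q \right)} = \frac{5 \cdot 6}{6} = \frac{1}{6} \cdot 30 = 5$)
$M{\left(h \right)} = h^{2}$
$t{\left(K,U \right)} = \frac{-4 + U}{5 + K}$ ($t{\left(K,U \right)} = \frac{U - 4}{K + 5} = \frac{-4 + U}{5 + K}$)
$v = 3924$ ($v = 4 + 28^{2} \cdot 5 = 4 + 784 \cdot 5 = 4 + 3920 = 3924$)
$\left(19469 + v\right) + t{\left(86,5 \right)} = \left(19469 + 3924\right) + \frac{-4 + 5}{5 + 86} = 23393 + \frac{1}{91} \cdot 1 = 23393 + \frac{1}{91} = \frac{2128764}{91}$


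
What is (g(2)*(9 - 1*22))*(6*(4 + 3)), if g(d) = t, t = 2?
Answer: -1092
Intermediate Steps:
g(d) = 2
(g(2)*(9 - 1*22))*(6*(4 + 3)) = (2*(9 - 1*22))*(6*(4 + 3)) = (2*(9 - 22))*(6*7) = (2*(-13))*42 = -26*42 = -1092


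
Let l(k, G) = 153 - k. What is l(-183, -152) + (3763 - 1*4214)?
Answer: -115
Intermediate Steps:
l(-183, -152) + (3763 - 1*4214) = (153 - 1*(-183)) + (3763 - 1*4214) = (153 + 183) + (3763 - 4214) = 336 - 451 = -115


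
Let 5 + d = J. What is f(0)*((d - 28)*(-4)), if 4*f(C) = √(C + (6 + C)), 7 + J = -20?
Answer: 60*√6 ≈ 146.97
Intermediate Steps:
J = -27 (J = -7 - 20 = -27)
d = -32 (d = -5 - 27 = -32)
f(C) = √(6 + 2*C)/4 (f(C) = √(C + (6 + C))/4 = √(6 + 2*C)/4)
f(0)*((d - 28)*(-4)) = (√(6 + 2*0)/4)*((-32 - 28)*(-4)) = (√(6 + 0)/4)*(-60*(-4)) = (√6/4)*240 = 60*√6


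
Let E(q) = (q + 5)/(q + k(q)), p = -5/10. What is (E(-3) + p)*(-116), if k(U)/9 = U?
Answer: 986/15 ≈ 65.733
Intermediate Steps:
p = -½ (p = (⅒)*(-5) = -½ ≈ -0.50000)
k(U) = 9*U
E(q) = (5 + q)/(10*q) (E(q) = (q + 5)/(q + 9*q) = (5 + q)/((10*q)) = (5 + q)*(1/(10*q)) = (5 + q)/(10*q))
(E(-3) + p)*(-116) = ((⅒)*(5 - 3)/(-3) - ½)*(-116) = ((⅒)*(-⅓)*2 - ½)*(-116) = (-1/15 - ½)*(-116) = -17/30*(-116) = 986/15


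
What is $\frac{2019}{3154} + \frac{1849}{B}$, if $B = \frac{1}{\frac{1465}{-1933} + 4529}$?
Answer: $\frac{51045813161359}{6096682} \approx 8.3727 \cdot 10^{6}$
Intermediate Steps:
$B = \frac{1933}{8753092}$ ($B = \frac{1}{1465 \left(- \frac{1}{1933}\right) + 4529} = \frac{1}{- \frac{1465}{1933} + 4529} = \frac{1}{\frac{8753092}{1933}} = \frac{1933}{8753092} \approx 0.00022084$)
$\frac{2019}{3154} + \frac{1849}{B} = \frac{2019}{3154} + \frac{1849}{\frac{1933}{8753092}} = 2019 \cdot \frac{1}{3154} + 1849 \cdot \frac{8753092}{1933} = \frac{2019}{3154} + \frac{16184467108}{1933} = \frac{51045813161359}{6096682}$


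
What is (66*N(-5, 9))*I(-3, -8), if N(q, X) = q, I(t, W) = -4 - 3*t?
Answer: -1650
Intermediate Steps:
(66*N(-5, 9))*I(-3, -8) = (66*(-5))*(-4 - 3*(-3)) = -330*(-4 + 9) = -330*5 = -1650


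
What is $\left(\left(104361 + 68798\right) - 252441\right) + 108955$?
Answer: $29673$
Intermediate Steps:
$\left(\left(104361 + 68798\right) - 252441\right) + 108955 = \left(173159 - 252441\right) + 108955 = -79282 + 108955 = 29673$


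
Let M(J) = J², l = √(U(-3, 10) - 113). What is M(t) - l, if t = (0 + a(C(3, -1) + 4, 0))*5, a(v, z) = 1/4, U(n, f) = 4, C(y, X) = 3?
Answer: 25/16 - I*√109 ≈ 1.5625 - 10.44*I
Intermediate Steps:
a(v, z) = ¼
l = I*√109 (l = √(4 - 113) = √(-109) = I*√109 ≈ 10.44*I)
t = 5/4 (t = (0 + ¼)*5 = (¼)*5 = 5/4 ≈ 1.2500)
M(t) - l = (5/4)² - I*√109 = 25/16 - I*√109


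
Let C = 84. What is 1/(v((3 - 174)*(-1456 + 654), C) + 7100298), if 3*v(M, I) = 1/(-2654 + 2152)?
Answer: 1506/10693048787 ≈ 1.4084e-7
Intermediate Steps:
v(M, I) = -1/1506 (v(M, I) = 1/(3*(-2654 + 2152)) = (1/3)/(-502) = (1/3)*(-1/502) = -1/1506)
1/(v((3 - 174)*(-1456 + 654), C) + 7100298) = 1/(-1/1506 + 7100298) = 1/(10693048787/1506) = 1506/10693048787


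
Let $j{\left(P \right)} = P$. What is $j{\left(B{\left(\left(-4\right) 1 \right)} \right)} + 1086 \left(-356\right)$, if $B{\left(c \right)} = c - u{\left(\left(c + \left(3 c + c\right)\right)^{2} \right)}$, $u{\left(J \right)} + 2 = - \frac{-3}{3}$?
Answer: $-386619$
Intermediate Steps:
$u{\left(J \right)} = -1$ ($u{\left(J \right)} = -2 - - \frac{3}{3} = -2 - \left(-3\right) \frac{1}{3} = -2 - -1 = -2 + 1 = -1$)
$B{\left(c \right)} = 1 + c$ ($B{\left(c \right)} = c - -1 = c + 1 = 1 + c$)
$j{\left(B{\left(\left(-4\right) 1 \right)} \right)} + 1086 \left(-356\right) = \left(1 - 4\right) + 1086 \left(-356\right) = \left(1 - 4\right) - 386616 = -3 - 386616 = -386619$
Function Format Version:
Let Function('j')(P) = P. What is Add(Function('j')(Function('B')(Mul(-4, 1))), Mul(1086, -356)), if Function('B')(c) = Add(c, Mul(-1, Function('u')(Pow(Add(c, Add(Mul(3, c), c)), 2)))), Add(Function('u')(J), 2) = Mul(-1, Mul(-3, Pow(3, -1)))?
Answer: -386619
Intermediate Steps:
Function('u')(J) = -1 (Function('u')(J) = Add(-2, Mul(-1, Mul(-3, Pow(3, -1)))) = Add(-2, Mul(-1, Mul(-3, Rational(1, 3)))) = Add(-2, Mul(-1, -1)) = Add(-2, 1) = -1)
Function('B')(c) = Add(1, c) (Function('B')(c) = Add(c, Mul(-1, -1)) = Add(c, 1) = Add(1, c))
Add(Function('j')(Function('B')(Mul(-4, 1))), Mul(1086, -356)) = Add(Add(1, Mul(-4, 1)), Mul(1086, -356)) = Add(Add(1, -4), -386616) = Add(-3, -386616) = -386619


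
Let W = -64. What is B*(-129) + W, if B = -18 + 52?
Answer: -4450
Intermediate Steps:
B = 34
B*(-129) + W = 34*(-129) - 64 = -4386 - 64 = -4450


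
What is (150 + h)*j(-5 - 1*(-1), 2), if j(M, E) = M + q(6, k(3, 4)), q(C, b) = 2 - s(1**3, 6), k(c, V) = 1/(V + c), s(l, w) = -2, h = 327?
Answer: 0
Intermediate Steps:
q(C, b) = 4 (q(C, b) = 2 - 1*(-2) = 2 + 2 = 4)
j(M, E) = 4 + M (j(M, E) = M + 4 = 4 + M)
(150 + h)*j(-5 - 1*(-1), 2) = (150 + 327)*(4 + (-5 - 1*(-1))) = 477*(4 + (-5 + 1)) = 477*(4 - 4) = 477*0 = 0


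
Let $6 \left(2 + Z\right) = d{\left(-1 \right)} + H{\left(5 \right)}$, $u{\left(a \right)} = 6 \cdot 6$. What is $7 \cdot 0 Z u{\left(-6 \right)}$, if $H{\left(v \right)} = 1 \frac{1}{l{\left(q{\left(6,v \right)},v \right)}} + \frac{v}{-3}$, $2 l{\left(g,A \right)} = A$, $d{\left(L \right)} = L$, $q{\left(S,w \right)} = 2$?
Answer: $0$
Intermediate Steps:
$u{\left(a \right)} = 36$
$l{\left(g,A \right)} = \frac{A}{2}$
$H{\left(v \right)} = \frac{2}{v} - \frac{v}{3}$ ($H{\left(v \right)} = 1 \frac{1}{\frac{1}{2} v} + \frac{v}{-3} = 1 \frac{2}{v} + v \left(- \frac{1}{3}\right) = \frac{2}{v} - \frac{v}{3}$)
$Z = - \frac{107}{45}$ ($Z = -2 + \frac{-1 + \left(\frac{2}{5} - \frac{5}{3}\right)}{6} = -2 + \frac{-1 - \frac{19}{15}}{6} = -2 + \frac{1}{6} \left(- \frac{34}{15}\right) = -2 - \frac{17}{45} = - \frac{107}{45} \approx -2.3778$)
$7 \cdot 0 Z u{\left(-6 \right)} = 7 \cdot 0 \left(- \frac{107}{45}\right) 36 = 0 \left(- \frac{107}{45}\right) 36 = 0 \cdot 36 = 0$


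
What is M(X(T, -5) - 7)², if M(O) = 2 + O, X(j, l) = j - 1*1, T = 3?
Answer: 9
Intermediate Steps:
X(j, l) = -1 + j (X(j, l) = j - 1 = -1 + j)
M(X(T, -5) - 7)² = (2 + ((-1 + 3) - 7))² = (2 + (2 - 7))² = (2 - 5)² = (-3)² = 9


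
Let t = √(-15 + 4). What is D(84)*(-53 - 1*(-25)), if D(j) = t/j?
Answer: -I*√11/3 ≈ -1.1055*I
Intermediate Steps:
t = I*√11 (t = √(-11) = I*√11 ≈ 3.3166*I)
D(j) = I*√11/j (D(j) = (I*√11)/j = I*√11/j)
D(84)*(-53 - 1*(-25)) = (I*√11/84)*(-53 - 1*(-25)) = (I*√11*(1/84))*(-53 + 25) = (I*√11/84)*(-28) = -I*√11/3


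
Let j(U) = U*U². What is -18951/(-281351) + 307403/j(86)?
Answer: 98542038709/178954991656 ≈ 0.55065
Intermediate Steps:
j(U) = U³
-18951/(-281351) + 307403/j(86) = -18951/(-281351) + 307403/(86³) = -18951*(-1/281351) + 307403/636056 = 18951/281351 + 307403*(1/636056) = 18951/281351 + 307403/636056 = 98542038709/178954991656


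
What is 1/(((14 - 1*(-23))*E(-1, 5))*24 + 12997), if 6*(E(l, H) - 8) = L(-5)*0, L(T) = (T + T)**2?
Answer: 1/20101 ≈ 4.9749e-5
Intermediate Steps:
L(T) = 4*T**2 (L(T) = (2*T)**2 = 4*T**2)
E(l, H) = 8 (E(l, H) = 8 + ((4*(-5)**2)*0)/6 = 8 + ((4*25)*0)/6 = 8 + (100*0)/6 = 8 + (1/6)*0 = 8 + 0 = 8)
1/(((14 - 1*(-23))*E(-1, 5))*24 + 12997) = 1/(((14 - 1*(-23))*8)*24 + 12997) = 1/(((14 + 23)*8)*24 + 12997) = 1/((37*8)*24 + 12997) = 1/(296*24 + 12997) = 1/(7104 + 12997) = 1/20101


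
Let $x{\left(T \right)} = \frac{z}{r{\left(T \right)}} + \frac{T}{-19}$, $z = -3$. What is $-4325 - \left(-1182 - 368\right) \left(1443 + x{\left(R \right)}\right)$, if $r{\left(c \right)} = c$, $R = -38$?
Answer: $\frac{42475400}{19} \approx 2.2355 \cdot 10^{6}$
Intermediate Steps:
$x{\left(T \right)} = - \frac{3}{T} - \frac{T}{19}$ ($x{\left(T \right)} = - \frac{3}{T} + \frac{T}{-19} = - \frac{3}{T} + T \left(- \frac{1}{19}\right) = - \frac{3}{T} - \frac{T}{19}$)
$-4325 - \left(-1182 - 368\right) \left(1443 + x{\left(R \right)}\right) = -4325 - \left(-1182 - 368\right) \left(1443 - \left(-2 + \frac{3}{-38}\right)\right) = -4325 - - 1550 \left(1443 + \left(\left(-3\right) \left(- \frac{1}{38}\right) + 2\right)\right) = -4325 - - 1550 \left(1443 + \left(\frac{3}{38} + 2\right)\right) = -4325 - - 1550 \left(1443 + \frac{79}{38}\right) = -4325 - \left(-1550\right) \frac{54913}{38} = -4325 - - \frac{42557575}{19} = -4325 + \frac{42557575}{19} = \frac{42475400}{19}$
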